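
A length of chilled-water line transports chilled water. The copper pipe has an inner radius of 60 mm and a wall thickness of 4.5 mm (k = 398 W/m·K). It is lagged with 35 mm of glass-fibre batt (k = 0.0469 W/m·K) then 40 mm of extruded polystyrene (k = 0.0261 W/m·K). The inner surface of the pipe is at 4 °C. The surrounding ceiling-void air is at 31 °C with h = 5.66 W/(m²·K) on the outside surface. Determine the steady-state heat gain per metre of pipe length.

q′ ≈ 7.23 W/m

Cylindrical conduction, so R = ln(r₂/r₁)/(2πkL) per layer, in series:
R_copper pipe wall = ln(64.5/60)/(2π×398×1) = 2.892×10^-5 K/W
R_glass-fibre batt = ln(99.5/64.5)/(2π×0.0469×1) = 1.471 K/W
R_extruded polystyrene = ln(139.5/99.5)/(2π×0.0261×1) = 2.061 K/W
R_outer film = 1/(h_o·2πr_oL) = 1/(5.66×2π×0.1395×1) = 0.2016 K/W
R_total = 3.733 K/W
Q = ΔT/R_total = 27/3.733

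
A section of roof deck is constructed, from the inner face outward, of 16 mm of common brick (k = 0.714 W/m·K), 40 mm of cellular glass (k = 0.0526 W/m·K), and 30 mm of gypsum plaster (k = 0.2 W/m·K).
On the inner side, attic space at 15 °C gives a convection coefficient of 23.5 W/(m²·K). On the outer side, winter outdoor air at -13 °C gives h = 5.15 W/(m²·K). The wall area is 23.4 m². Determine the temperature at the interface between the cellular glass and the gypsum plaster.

Series thermal resistances:
R_inner film = 1/(h_i·A) = 1/(23.5×23.4) = 0.001819 K/W
R_common brick = L/(kA) = 0.016/(0.714×23.4) = 9.576×10^-4 K/W
R_cellular glass = L/(kA) = 0.04/(0.0526×23.4) = 0.0325 K/W
R_gypsum plaster = L/(kA) = 0.03/(0.2×23.4) = 0.00641 K/W
R_outer film = 1/(h_o·A) = 1/(5.15×23.4) = 0.008298 K/W
R_total = 0.04998 K/W;  Q = ΔT/R_total = 28/0.04998 = 560.2 W
T_interface = T_inner − Q·ΣR(inner→interface) = 15 − 560×0.03527

T ≈ -4.76 °C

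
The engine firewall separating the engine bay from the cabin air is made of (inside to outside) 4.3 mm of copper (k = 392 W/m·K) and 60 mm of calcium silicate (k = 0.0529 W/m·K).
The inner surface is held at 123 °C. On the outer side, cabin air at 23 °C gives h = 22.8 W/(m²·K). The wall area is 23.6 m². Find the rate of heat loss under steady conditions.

Treating each layer as a thermal resistance in series:
R_copper = L/(kA) = 0.0043/(392×23.6) = 4.648×10^-7 K/W
R_calcium silicate = L/(kA) = 0.06/(0.0529×23.6) = 0.04806 K/W
R_outer film = 1/(h_o·A) = 1/(22.8×23.6) = 0.001858 K/W
R_total = 0.04992 K/W
Q = ΔT / R_total = 100 / 0.04992

Q ≈ 2000 W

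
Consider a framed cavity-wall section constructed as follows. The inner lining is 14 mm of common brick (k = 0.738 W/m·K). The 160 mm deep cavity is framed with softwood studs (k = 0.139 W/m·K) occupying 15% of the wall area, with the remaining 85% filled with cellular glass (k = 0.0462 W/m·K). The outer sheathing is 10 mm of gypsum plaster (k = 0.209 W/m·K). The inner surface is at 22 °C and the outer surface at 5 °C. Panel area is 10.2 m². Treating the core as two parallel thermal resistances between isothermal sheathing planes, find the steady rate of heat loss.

Q ≈ 63.6 W

Sheathing layers in series; stud and cavity paths in parallel between them.
R_inner = 0.014/(0.738×10.2) = 0.00186 K/W
R_stud  = 0.16/(0.139×0.15×10.2) = 0.7523 K/W
R_cav   = 0.16/(0.0462×0.85×10.2) = 0.3994 K/W
1/R_core = 1/R_stud + 1/R_cav → R_core = 0.2609 K/W
R_outer = 0.01/(0.209×10.2) = 0.004691 K/W
R_total = 0.2675 K/W
Q = ΔT/R_total = 17/0.2675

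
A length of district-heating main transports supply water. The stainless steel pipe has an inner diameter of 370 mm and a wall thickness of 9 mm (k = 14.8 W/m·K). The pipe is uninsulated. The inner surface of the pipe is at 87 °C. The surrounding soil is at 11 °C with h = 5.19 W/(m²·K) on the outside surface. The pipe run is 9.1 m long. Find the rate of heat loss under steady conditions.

Treating each annulus and film as a series resistance:
R_stainless steel pipe wall = ln(194/185)/(2π×14.8×9.1) = 5.613×10^-5 K/W
R_outer film = 1/(h_o·2πr_oL) = 1/(5.19×2π×0.194×9.1) = 0.01737 K/W
R_total = 0.01743 K/W
Q = ΔT/R_total = 76/0.01743

Q ≈ 4360 W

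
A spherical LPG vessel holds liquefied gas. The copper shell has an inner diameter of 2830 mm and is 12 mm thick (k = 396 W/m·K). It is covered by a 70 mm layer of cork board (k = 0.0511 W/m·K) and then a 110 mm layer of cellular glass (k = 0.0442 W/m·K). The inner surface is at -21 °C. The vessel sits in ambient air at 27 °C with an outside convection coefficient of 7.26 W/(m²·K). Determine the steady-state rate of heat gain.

Q ≈ 349 W

Radial (spherical) resistances in series:
R_copper shell = (1/1.415 − 1/1.427)/(4π×396) = 1.194×10^-6 K/W
R_cork board = (1/1.427 − 1/1.497)/(4π×0.0511) = 0.05103 K/W
R_cellular glass = (1/1.497 − 1/1.607)/(4π×0.0442) = 0.08232 K/W
R_outer film = 1/(h·4πr_o²) = 1/(7.26×4π×1.607²) = 0.004244 K/W
R_total = 0.1376 K/W
Q = ΔT/R_total = 48/0.1376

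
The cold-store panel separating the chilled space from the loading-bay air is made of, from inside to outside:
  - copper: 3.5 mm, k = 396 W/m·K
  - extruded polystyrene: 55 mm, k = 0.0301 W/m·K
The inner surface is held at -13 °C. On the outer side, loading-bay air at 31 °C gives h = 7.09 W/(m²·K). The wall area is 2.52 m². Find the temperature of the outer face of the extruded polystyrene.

Model the wall as resistances in series:
R_copper = L/(kA) = 0.0035/(396×2.52) = 3.507×10^-6 K/W
R_extruded polystyrene = L/(kA) = 0.055/(0.0301×2.52) = 0.7251 K/W
R_outer film = 1/(h_o·A) = 1/(7.09×2.52) = 0.05597 K/W
R_total = 0.7811 K/W;  Q = ΔT/R_total = 44/0.7811 = 56.33 W
T_interface = T_inner + Q·ΣR(inner→interface) = -13 + 56.3×0.7251

T ≈ 27.8 °C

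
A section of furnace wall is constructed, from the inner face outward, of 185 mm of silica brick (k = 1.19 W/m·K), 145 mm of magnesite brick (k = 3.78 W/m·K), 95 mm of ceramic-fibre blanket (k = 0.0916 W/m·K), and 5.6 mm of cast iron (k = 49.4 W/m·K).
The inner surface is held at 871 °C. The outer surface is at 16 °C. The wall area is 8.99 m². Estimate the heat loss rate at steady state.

Q ≈ 6240 W

Using the resistance-network approach (series):
R_silica brick = L/(kA) = 0.185/(1.19×8.99) = 0.01729 K/W
R_magnesite brick = L/(kA) = 0.145/(3.78×8.99) = 0.004267 K/W
R_ceramic-fibre blanket = L/(kA) = 0.095/(0.0916×8.99) = 0.1154 K/W
R_cast iron = L/(kA) = 0.0056/(49.4×8.99) = 1.261×10^-5 K/W
R_total = 0.1369 K/W
Q = ΔT / R_total = 855 / 0.1369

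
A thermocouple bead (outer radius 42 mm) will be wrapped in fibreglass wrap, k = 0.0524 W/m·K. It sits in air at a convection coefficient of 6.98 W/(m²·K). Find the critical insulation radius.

For a sphere r_cr = 2k/h = 2×0.0524/6.98
r_cr = 15 mm; since the bare radius (42 mm) is above r_cr, any added insulation will reduce heat loss.

r_cr ≈ 15 mm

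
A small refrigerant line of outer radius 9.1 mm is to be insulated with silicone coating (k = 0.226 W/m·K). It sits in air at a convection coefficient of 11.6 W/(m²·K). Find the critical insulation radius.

r_cr ≈ 19.5 mm

For a cylinder r_cr = k/h = 0.226/11.6
r_cr = 19.5 mm; since the bare radius (9.1 mm) is below r_cr, adding a thin layer of insulation will *increase* heat loss.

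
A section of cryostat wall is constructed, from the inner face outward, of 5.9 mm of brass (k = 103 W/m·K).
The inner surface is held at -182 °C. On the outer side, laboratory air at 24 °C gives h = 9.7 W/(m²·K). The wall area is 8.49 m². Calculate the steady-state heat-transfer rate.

Treating each layer as a thermal resistance in series:
R_brass = L/(kA) = 0.0059/(103×8.49) = 6.747×10^-6 K/W
R_outer film = 1/(h_o·A) = 1/(9.7×8.49) = 0.01214 K/W
R_total = 0.01215 K/W
Q = ΔT / R_total = 206 / 0.01215

Q ≈ 17000 W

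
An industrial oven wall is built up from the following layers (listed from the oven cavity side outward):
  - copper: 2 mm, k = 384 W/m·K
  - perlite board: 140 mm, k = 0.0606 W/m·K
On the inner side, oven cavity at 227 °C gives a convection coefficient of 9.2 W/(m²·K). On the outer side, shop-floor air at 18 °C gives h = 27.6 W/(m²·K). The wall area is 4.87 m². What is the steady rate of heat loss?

Q ≈ 415 W

Treating each layer as a thermal resistance in series:
R_inner film = 1/(h_i·A) = 1/(9.2×4.87) = 0.02232 K/W
R_copper = L/(kA) = 0.002/(384×4.87) = 1.069×10^-6 K/W
R_perlite board = L/(kA) = 0.14/(0.0606×4.87) = 0.4744 K/W
R_outer film = 1/(h_o·A) = 1/(27.6×4.87) = 0.00744 K/W
R_total = 0.5041 K/W
Q = ΔT / R_total = 209 / 0.5041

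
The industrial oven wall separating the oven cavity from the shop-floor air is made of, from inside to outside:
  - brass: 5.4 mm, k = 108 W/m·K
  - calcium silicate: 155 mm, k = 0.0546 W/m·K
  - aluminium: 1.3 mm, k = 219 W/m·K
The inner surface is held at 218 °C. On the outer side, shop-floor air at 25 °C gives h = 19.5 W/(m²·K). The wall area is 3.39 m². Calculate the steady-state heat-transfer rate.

Using the resistance-network approach (series):
R_brass = L/(kA) = 0.0054/(108×3.39) = 1.475×10^-5 K/W
R_calcium silicate = L/(kA) = 0.155/(0.0546×3.39) = 0.8374 K/W
R_aluminium = L/(kA) = 0.0013/(219×3.39) = 1.751×10^-6 K/W
R_outer film = 1/(h_o·A) = 1/(19.5×3.39) = 0.01513 K/W
R_total = 0.8526 K/W
Q = ΔT / R_total = 193 / 0.8526

Q ≈ 226 W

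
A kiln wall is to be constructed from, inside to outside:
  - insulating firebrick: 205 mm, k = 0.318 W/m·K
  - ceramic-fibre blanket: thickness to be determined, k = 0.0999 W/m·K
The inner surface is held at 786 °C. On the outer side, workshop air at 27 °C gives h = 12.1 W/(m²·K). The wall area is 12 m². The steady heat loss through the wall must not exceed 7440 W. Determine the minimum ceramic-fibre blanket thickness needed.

Using the resistance-network approach (series):
R_insulating firebrick = L/(kA) = 0.205/(0.318×12) = 0.05372 K/W
R_outer film = 1/(h_o·A) = 1/(12.1×12) = 0.006887 K/W
Sum of the known resistances R_other = 0.06061 K/W
Required total resistance R_tot = ΔT/Q_allow = 759/7440 = 0.102 K/W
R_ceramic-fibre blanket = R_tot − R_other = 0.04141 K/W
L = R·k·A = 0.04141×0.0999×12

L ≈ 49.6 mm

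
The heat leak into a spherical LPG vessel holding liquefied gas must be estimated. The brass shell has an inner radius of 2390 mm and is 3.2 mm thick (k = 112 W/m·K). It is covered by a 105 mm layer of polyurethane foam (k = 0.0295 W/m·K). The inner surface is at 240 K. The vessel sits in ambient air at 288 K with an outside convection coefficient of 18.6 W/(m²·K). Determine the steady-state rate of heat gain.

For a spherical shell R = (1/r₁ − 1/r₂)/(4πk); film R = 1/(h·4πr²). In series:
R_brass shell = (1/2.39 − 1/2.3932)/(4π×112) = 3.975×10^-7 K/W
R_polyurethane foam = (1/2.3932 − 1/2.4982)/(4π×0.0295) = 0.04738 K/W
R_outer film = 1/(h·4πr_o²) = 1/(18.6×4π×2.4982²) = 6.855×10^-4 K/W
R_total = 0.04806 K/W
Q = ΔT/R_total = 48/0.04806

Q ≈ 999 W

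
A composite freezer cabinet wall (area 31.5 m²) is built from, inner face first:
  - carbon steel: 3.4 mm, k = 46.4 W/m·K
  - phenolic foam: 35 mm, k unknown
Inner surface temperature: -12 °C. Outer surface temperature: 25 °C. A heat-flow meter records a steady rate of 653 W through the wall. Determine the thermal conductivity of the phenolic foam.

Using the resistance-network approach (series):
R_carbon steel = L/(kA) = 0.0034/(46.4×31.5) = 2.326×10^-6 K/W
Sum of known resistances R_other = 2.326×10^-6 K/W
Total R = ΔT/Q = 37/653 = 0.05666 K/W
R_phenolic foam = R_total − R_other = 0.05666 K/W
k = L/(R·A) = 0.035/(0.05666×31.5)

k ≈ 0.0196 W/(m·K)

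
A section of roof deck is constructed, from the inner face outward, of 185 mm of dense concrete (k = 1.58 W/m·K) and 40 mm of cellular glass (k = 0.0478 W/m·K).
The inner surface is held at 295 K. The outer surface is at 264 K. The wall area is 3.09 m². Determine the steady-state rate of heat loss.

Q ≈ 100 W

Using the resistance-network approach (series):
R_dense concrete = L/(kA) = 0.185/(1.58×3.09) = 0.03789 K/W
R_cellular glass = L/(kA) = 0.04/(0.0478×3.09) = 0.2708 K/W
R_total = 0.3087 K/W
Q = ΔT / R_total = 31 / 0.3087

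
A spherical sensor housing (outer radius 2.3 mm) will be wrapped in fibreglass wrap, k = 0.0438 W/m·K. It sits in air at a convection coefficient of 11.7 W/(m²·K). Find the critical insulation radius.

r_cr ≈ 7.49 mm

For a sphere r_cr = 2k/h = 2×0.0438/11.7
r_cr = 7.49 mm; since the bare radius (2.3 mm) is below r_cr, adding a thin layer of insulation will *increase* heat loss.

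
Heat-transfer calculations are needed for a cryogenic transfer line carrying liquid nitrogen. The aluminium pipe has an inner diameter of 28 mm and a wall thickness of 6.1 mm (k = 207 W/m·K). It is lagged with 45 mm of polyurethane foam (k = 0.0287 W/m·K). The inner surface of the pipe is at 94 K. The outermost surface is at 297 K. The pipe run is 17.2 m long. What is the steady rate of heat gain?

Q ≈ 536 W

Treating each annulus and film as a series resistance:
R_aluminium pipe wall = ln(20.1/14)/(2π×207×17.2) = 1.617×10^-5 K/W
R_polyurethane foam = ln(65.1/20.1)/(2π×0.0287×17.2) = 0.3789 K/W
R_total = 0.3789 K/W
Q = ΔT/R_total = 203/0.3789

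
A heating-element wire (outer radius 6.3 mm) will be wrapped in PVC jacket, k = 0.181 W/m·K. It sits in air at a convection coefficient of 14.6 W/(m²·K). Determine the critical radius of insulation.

For a cylinder r_cr = k/h = 0.181/14.6
r_cr = 12.4 mm; since the bare radius (6.3 mm) is below r_cr, adding a thin layer of insulation will *increase* heat loss.

r_cr ≈ 12.4 mm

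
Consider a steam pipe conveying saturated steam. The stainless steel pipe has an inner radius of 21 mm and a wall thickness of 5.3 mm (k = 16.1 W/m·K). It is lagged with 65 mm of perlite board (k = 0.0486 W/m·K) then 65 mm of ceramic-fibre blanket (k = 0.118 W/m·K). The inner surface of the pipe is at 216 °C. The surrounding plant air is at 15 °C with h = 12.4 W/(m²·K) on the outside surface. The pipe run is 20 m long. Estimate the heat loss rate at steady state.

For a radial system each layer contributes R = ln(r_out/r_in)/(2πkL); films add R = 1/(hA).
R_stainless steel pipe wall = ln(26.3/21)/(2π×16.1×20) = 1.112×10^-4 K/W
R_perlite board = ln(91.3/26.3)/(2π×0.0486×20) = 0.2038 K/W
R_ceramic-fibre blanket = ln(156.3/91.3)/(2π×0.118×20) = 0.03626 K/W
R_outer film = 1/(h_o·2πr_oL) = 1/(12.4×2π×0.1563×20) = 0.004106 K/W
R_total = 0.2443 K/W
Q = ΔT/R_total = 201/0.2443

Q ≈ 823 W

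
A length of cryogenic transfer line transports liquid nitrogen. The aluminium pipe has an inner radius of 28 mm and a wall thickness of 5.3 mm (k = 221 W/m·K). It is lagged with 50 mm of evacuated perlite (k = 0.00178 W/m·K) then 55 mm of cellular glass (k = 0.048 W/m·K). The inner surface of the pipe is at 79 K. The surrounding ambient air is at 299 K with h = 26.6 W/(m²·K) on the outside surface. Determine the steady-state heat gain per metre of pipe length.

For a radial system each layer contributes R = ln(r_out/r_in)/(2πkL); films add R = 1/(hA).
R_aluminium pipe wall = ln(33.3/28)/(2π×221×1) = 1.248×10^-4 K/W
R_evacuated perlite = ln(83.3/33.3)/(2π×0.00178×1) = 81.98 K/W
R_cellular glass = ln(138.3/83.3)/(2π×0.048×1) = 1.681 K/W
R_outer film = 1/(h_o·2πr_oL) = 1/(26.6×2π×0.1383×1) = 0.04326 K/W
R_total = 83.71 K/W
Q = ΔT/R_total = 220/83.71

q′ ≈ 2.63 W/m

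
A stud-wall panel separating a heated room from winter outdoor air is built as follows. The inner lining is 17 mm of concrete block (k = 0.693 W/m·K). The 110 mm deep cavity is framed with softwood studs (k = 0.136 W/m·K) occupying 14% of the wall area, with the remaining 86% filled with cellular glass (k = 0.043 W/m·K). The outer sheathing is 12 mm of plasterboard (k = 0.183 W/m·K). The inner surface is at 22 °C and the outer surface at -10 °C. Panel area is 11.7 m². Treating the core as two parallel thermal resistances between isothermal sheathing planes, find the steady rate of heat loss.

Q ≈ 182 W

Sheathing layers in series; stud and cavity paths in parallel between them.
R_inner = 0.017/(0.693×11.7) = 0.002097 K/W
R_stud  = 0.11/(0.136×0.14×11.7) = 0.4938 K/W
R_cav   = 0.11/(0.043×0.86×11.7) = 0.2542 K/W
1/R_core = 1/R_stud + 1/R_cav → R_core = 0.1678 K/W
R_outer = 0.012/(0.183×11.7) = 0.005605 K/W
R_total = 0.1755 K/W
Q = ΔT/R_total = 32/0.1755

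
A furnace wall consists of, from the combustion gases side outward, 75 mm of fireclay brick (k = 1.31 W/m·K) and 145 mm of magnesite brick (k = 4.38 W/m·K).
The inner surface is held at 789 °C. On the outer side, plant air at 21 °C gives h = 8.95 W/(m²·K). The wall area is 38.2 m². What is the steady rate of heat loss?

Model the wall as resistances in series:
R_fireclay brick = L/(kA) = 0.075/(1.31×38.2) = 0.001499 K/W
R_magnesite brick = L/(kA) = 0.145/(4.38×38.2) = 8.666×10^-4 K/W
R_outer film = 1/(h_o·A) = 1/(8.95×38.2) = 0.002925 K/W
R_total = 0.00529 K/W
Q = ΔT / R_total = 768 / 0.00529

Q ≈ 145000 W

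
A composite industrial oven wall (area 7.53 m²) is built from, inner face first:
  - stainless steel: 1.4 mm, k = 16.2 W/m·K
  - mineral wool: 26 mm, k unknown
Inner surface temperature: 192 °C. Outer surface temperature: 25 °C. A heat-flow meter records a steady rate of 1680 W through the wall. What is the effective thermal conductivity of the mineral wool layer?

Using the resistance-network approach (series):
R_stainless steel = L/(kA) = 0.0014/(16.2×7.53) = 1.148×10^-5 K/W
Sum of known resistances R_other = 1.148×10^-5 K/W
Total R = ΔT/Q = 167/1680 = 0.0994 K/W
R_mineral wool = R_total − R_other = 0.09939 K/W
k = L/(R·A) = 0.026/(0.09939×7.53)

k ≈ 0.0347 W/(m·K)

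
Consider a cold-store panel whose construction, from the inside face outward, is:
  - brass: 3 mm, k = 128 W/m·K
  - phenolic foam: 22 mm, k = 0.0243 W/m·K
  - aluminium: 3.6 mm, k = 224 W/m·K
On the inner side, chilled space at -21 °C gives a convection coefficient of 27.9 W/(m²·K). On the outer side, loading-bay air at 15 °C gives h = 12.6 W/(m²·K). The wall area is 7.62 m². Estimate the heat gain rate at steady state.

Model the wall as resistances in series:
R_inner film = 1/(h_i·A) = 1/(27.9×7.62) = 0.004704 K/W
R_brass = L/(kA) = 0.003/(128×7.62) = 3.076×10^-6 K/W
R_phenolic foam = L/(kA) = 0.022/(0.0243×7.62) = 0.1188 K/W
R_aluminium = L/(kA) = 0.0036/(224×7.62) = 2.109×10^-6 K/W
R_outer film = 1/(h_o·A) = 1/(12.6×7.62) = 0.01042 K/W
R_total = 0.1339 K/W
Q = ΔT / R_total = 36 / 0.1339

Q ≈ 269 W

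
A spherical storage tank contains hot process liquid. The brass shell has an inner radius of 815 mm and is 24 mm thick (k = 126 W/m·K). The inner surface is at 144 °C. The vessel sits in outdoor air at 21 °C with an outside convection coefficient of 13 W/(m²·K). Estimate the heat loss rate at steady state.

Each spherical layer contributes R = (1/r_i − 1/r_o)/(4πk):
R_brass shell = (1/0.815 − 1/0.839)/(4π×126) = 2.217×10^-5 K/W
R_outer film = 1/(h·4πr_o²) = 1/(13×4π×0.839²) = 0.008696 K/W
R_total = 0.008718 K/W
Q = ΔT/R_total = 123/0.008718

Q ≈ 14100 W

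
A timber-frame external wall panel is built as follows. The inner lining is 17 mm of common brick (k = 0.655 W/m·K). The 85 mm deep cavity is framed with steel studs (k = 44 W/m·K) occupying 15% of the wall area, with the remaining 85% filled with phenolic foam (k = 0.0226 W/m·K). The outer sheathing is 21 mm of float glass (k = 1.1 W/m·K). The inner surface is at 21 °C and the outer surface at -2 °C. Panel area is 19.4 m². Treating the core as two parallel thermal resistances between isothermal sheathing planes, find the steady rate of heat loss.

Q ≈ 7710 W

Sheathing layers in series; stud and cavity paths in parallel between them.
R_inner = 0.017/(0.655×19.4) = 0.001338 K/W
R_stud  = 0.085/(44×0.15×19.4) = 6.639×10^-4 K/W
R_cav   = 0.085/(0.0226×0.85×19.4) = 0.2281 K/W
1/R_core = 1/R_stud + 1/R_cav → R_core = 6.619×10^-4 K/W
R_outer = 0.021/(1.1×19.4) = 9.841×10^-4 K/W
R_total = 0.002984 K/W
Q = ΔT/R_total = 23/0.002984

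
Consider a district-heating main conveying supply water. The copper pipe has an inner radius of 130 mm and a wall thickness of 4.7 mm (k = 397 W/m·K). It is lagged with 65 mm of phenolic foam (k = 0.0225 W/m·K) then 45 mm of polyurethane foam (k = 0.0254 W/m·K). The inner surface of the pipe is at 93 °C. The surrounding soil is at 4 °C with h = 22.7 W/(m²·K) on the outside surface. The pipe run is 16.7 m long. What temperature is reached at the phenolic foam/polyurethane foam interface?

Cylindrical conduction, so R = ln(r₂/r₁)/(2πkL) per layer, in series:
R_copper pipe wall = ln(134.7/130)/(2π×397×16.7) = 8.526×10^-7 K/W
R_phenolic foam = ln(199.7/134.7)/(2π×0.0225×16.7) = 0.1668 K/W
R_polyurethane foam = ln(244.7/199.7)/(2π×0.0254×16.7) = 0.07625 K/W
R_outer film = 1/(h_o·2πr_oL) = 1/(22.7×2π×0.2447×16.7) = 0.001716 K/W
R_total = 0.2448 K/W
Q = ΔT/R_total = 89/0.2448
Q = 364 W
T_interface = T_inner − Q·ΣR(inner→interface) = 93 − 364×0.1668

T ≈ 32.4 °C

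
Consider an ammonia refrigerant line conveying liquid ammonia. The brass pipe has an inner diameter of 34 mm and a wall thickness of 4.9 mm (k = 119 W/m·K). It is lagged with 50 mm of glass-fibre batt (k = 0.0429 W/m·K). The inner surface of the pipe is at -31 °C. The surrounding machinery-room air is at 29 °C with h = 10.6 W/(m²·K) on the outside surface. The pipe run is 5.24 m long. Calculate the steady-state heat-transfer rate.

Per-layer cylindrical resistances, series-summed:
R_brass pipe wall = ln(21.9/17)/(2π×119×5.24) = 6.464×10^-5 K/W
R_glass-fibre batt = ln(71.9/21.9)/(2π×0.0429×5.24) = 0.8417 K/W
R_outer film = 1/(h_o·2πr_oL) = 1/(10.6×2π×0.0719×5.24) = 0.03985 K/W
R_total = 0.8816 K/W
Q = ΔT/R_total = 60/0.8816

Q ≈ 68.1 W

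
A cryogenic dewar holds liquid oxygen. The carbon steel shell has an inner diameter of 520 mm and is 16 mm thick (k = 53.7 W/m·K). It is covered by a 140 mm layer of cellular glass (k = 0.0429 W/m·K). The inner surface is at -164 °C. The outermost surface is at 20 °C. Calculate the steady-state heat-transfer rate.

Q ≈ 81.3 W

Each spherical layer contributes R = (1/r_i − 1/r_o)/(4πk):
R_carbon steel shell = (1/0.26 − 1/0.276)/(4π×53.7) = 3.304×10^-4 K/W
R_cellular glass = (1/0.276 − 1/0.416)/(4π×0.0429) = 2.262 K/W
R_total = 2.262 K/W
Q = ΔT/R_total = 184/2.262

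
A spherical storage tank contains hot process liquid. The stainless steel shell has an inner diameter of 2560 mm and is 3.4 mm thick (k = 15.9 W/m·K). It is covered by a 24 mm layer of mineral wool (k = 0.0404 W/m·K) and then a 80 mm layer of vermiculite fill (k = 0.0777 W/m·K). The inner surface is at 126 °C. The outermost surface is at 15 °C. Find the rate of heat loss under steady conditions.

Q ≈ 1510 W

For a spherical shell R = (1/r₁ − 1/r₂)/(4πk); film R = 1/(h·4πr²). In series:
R_stainless steel shell = (1/1.28 − 1/1.2834)/(4π×15.9) = 1.036×10^-5 K/W
R_mineral wool = (1/1.2834 − 1/1.3074)/(4π×0.0404) = 0.02817 K/W
R_vermiculite fill = (1/1.3074 − 1/1.3874)/(4π×0.0777) = 0.04517 K/W
R_total = 0.07335 K/W
Q = ΔT/R_total = 111/0.07335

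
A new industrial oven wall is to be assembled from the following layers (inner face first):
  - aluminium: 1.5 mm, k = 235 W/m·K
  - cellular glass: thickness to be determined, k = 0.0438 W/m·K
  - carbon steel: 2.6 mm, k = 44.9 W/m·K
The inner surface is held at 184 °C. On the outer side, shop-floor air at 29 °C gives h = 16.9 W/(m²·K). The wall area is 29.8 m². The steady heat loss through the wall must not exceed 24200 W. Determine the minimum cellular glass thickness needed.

L ≈ 5.77 mm

Model the wall as resistances in series:
R_aluminium = L/(kA) = 0.0015/(235×29.8) = 2.142×10^-7 K/W
R_carbon steel = L/(kA) = 0.0026/(44.9×29.8) = 1.943×10^-6 K/W
R_outer film = 1/(h_o·A) = 1/(16.9×29.8) = 0.001986 K/W
Sum of the known resistances R_other = 0.001988 K/W
Required total resistance R_tot = ΔT/Q_allow = 155/24200 = 0.006405 K/W
R_cellular glass = R_tot − R_other = 0.004417 K/W
L = R·k·A = 0.004417×0.0438×29.8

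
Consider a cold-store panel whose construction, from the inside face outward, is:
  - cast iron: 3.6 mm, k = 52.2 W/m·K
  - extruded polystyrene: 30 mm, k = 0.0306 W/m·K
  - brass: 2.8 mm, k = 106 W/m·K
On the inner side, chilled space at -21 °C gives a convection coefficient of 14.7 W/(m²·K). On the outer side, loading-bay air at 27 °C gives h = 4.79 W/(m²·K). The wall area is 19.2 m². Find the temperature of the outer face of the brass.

Series thermal resistances:
R_inner film = 1/(h_i·A) = 1/(14.7×19.2) = 0.003543 K/W
R_cast iron = L/(kA) = 0.0036/(52.2×19.2) = 3.592×10^-6 K/W
R_extruded polystyrene = L/(kA) = 0.03/(0.0306×19.2) = 0.05106 K/W
R_brass = L/(kA) = 0.0028/(106×19.2) = 1.376×10^-6 K/W
R_outer film = 1/(h_o·A) = 1/(4.79×19.2) = 0.01087 K/W
R_total = 0.06548 K/W;  Q = ΔT/R_total = 48/0.06548 = 733 W
T_interface = T_inner + Q·ΣR(inner→interface) = -21 + 733×0.05461

T ≈ 19 °C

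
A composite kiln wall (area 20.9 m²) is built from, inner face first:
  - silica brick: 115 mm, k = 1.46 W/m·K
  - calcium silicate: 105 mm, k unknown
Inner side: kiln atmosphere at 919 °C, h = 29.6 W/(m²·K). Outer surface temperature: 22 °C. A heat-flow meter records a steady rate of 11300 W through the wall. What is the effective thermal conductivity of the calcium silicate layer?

k ≈ 0.0679 W/(m·K)

Thermal resistances in series:
R_inner film = 1/(h_i·A) = 1/(29.6×20.9) = 0.001616 K/W
R_silica brick = L/(kA) = 0.115/(1.46×20.9) = 0.003769 K/W
Sum of known resistances R_other = 0.005385 K/W
Total R = ΔT/Q = 897/11300 = 0.07938 K/W
R_calcium silicate = R_total − R_other = 0.074 K/W
k = L/(R·A) = 0.105/(0.074×20.9)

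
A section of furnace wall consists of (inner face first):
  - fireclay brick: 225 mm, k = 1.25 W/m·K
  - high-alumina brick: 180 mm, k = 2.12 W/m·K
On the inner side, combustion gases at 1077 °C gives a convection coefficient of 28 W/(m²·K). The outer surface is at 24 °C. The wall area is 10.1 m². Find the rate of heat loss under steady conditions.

Model the wall as resistances in series:
R_inner film = 1/(h_i·A) = 1/(28×10.1) = 0.003536 K/W
R_fireclay brick = L/(kA) = 0.225/(1.25×10.1) = 0.01782 K/W
R_high-alumina brick = L/(kA) = 0.18/(2.12×10.1) = 0.008407 K/W
R_total = 0.02976 K/W
Q = ΔT / R_total = 1053 / 0.02976

Q ≈ 35400 W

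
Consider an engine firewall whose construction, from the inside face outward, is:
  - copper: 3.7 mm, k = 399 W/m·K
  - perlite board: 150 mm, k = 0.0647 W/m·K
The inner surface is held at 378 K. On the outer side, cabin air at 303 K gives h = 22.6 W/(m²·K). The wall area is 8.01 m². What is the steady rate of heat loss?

Q ≈ 254 W

Model the wall as resistances in series:
R_copper = L/(kA) = 0.0037/(399×8.01) = 1.158×10^-6 K/W
R_perlite board = L/(kA) = 0.15/(0.0647×8.01) = 0.2894 K/W
R_outer film = 1/(h_o·A) = 1/(22.6×8.01) = 0.005524 K/W
R_total = 0.295 K/W
Q = ΔT / R_total = 75 / 0.295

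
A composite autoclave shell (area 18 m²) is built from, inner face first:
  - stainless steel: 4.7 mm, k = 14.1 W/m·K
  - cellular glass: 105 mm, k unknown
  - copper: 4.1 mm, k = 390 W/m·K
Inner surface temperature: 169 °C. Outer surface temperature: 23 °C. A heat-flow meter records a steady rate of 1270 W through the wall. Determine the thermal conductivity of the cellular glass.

Treating each layer as a thermal resistance in series:
R_stainless steel = L/(kA) = 0.0047/(14.1×18) = 1.852×10^-5 K/W
R_copper = L/(kA) = 0.0041/(390×18) = 5.84×10^-7 K/W
Sum of known resistances R_other = 1.91×10^-5 K/W
Total R = ΔT/Q = 146/1270 = 0.115 K/W
R_cellular glass = R_total − R_other = 0.1149 K/W
k = L/(R·A) = 0.105/(0.1149×18)

k ≈ 0.0508 W/(m·K)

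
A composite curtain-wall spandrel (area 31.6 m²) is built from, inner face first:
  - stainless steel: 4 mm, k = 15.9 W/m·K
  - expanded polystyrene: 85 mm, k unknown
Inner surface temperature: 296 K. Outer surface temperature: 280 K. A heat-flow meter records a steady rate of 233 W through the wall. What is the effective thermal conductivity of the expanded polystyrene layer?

k ≈ 0.0392 W/(m·K)

Using the resistance-network approach (series):
R_stainless steel = L/(kA) = 0.004/(15.9×31.6) = 7.961×10^-6 K/W
Sum of known resistances R_other = 7.961×10^-6 K/W
Total R = ΔT/Q = 16/233 = 0.06867 K/W
R_expanded polystyrene = R_total − R_other = 0.06866 K/W
k = L/(R·A) = 0.085/(0.06866×31.6)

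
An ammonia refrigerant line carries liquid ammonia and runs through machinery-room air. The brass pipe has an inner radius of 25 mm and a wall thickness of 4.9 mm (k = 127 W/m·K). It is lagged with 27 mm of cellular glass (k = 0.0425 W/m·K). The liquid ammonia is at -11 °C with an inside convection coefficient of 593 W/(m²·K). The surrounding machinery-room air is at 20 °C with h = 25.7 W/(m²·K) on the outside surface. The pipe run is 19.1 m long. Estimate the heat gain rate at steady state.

Treating each annulus and film as a series resistance:
R_inner film = 1/(h_i·2πr₁L) = 1/(593×2π×0.025×19.1) = 5.621×10^-4 K/W
R_brass pipe wall = ln(29.9/25)/(2π×127×19.1) = 1.174×10^-5 K/W
R_cellular glass = ln(56.9/29.9)/(2π×0.0425×19.1) = 0.1262 K/W
R_outer film = 1/(h_o·2πr_oL) = 1/(25.7×2π×0.0569×19.1) = 0.005698 K/W
R_total = 0.1324 K/W
Q = ΔT/R_total = 31/0.1324

Q ≈ 234 W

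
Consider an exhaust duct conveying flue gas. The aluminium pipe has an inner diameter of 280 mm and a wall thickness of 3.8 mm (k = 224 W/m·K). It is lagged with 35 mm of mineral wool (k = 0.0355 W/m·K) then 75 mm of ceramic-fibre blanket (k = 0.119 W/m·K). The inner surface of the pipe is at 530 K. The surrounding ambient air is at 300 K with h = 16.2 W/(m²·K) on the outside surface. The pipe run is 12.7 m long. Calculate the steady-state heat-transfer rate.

Q ≈ 1970 W

Cylindrical conduction, so R = ln(r₂/r₁)/(2πkL) per layer, in series:
R_aluminium pipe wall = ln(143.8/140)/(2π×224×12.7) = 1.498×10^-6 K/W
R_mineral wool = ln(178.8/143.8)/(2π×0.0355×12.7) = 0.0769 K/W
R_ceramic-fibre blanket = ln(253.8/178.8)/(2π×0.119×12.7) = 0.03689 K/W
R_outer film = 1/(h_o·2πr_oL) = 1/(16.2×2π×0.2538×12.7) = 0.003048 K/W
R_total = 0.1168 K/W
Q = ΔT/R_total = 230/0.1168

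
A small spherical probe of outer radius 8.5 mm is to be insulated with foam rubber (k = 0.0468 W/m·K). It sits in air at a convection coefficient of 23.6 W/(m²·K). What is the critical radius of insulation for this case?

For a sphere r_cr = 2k/h = 2×0.0468/23.6
r_cr = 3.97 mm; since the bare radius (8.5 mm) is above r_cr, any added insulation will reduce heat loss.

r_cr ≈ 3.97 mm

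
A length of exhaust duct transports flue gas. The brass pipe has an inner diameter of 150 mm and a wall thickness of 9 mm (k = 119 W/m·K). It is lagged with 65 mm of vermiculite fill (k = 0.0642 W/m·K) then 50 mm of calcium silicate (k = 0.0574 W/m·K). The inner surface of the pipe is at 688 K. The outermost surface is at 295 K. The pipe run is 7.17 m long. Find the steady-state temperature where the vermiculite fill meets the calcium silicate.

T ≈ 437 K

For a radial system each layer contributes R = ln(r_out/r_in)/(2πkL); films add R = 1/(hA).
R_brass pipe wall = ln(84/75)/(2π×119×7.17) = 2.114×10^-5 K/W
R_vermiculite fill = ln(149/84)/(2π×0.0642×7.17) = 0.1982 K/W
R_calcium silicate = ln(199/149)/(2π×0.0574×7.17) = 0.1119 K/W
R_total = 0.3101 K/W
Q = ΔT/R_total = 393/0.3101
Q = 1270 W
T_interface = T_inner − Q·ΣR(inner→interface) = 688 − 1270×0.1982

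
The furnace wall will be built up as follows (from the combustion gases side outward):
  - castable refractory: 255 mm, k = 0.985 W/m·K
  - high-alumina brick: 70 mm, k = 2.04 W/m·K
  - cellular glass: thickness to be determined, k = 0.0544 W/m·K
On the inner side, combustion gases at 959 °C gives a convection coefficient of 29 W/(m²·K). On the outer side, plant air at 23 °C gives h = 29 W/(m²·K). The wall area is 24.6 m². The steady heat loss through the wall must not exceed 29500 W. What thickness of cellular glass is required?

L ≈ 22.8 mm

Series thermal resistances:
R_inner film = 1/(h_i·A) = 1/(29×24.6) = 0.001402 K/W
R_castable refractory = L/(kA) = 0.255/(0.985×24.6) = 0.01052 K/W
R_high-alumina brick = L/(kA) = 0.07/(2.04×24.6) = 0.001395 K/W
R_outer film = 1/(h_o·A) = 1/(29×24.6) = 0.001402 K/W
Sum of the known resistances R_other = 0.01472 K/W
Required total resistance R_tot = ΔT/Q_allow = 936/29500 = 0.03173 K/W
R_cellular glass = R_tot − R_other = 0.01701 K/W
L = R·k·A = 0.01701×0.0544×24.6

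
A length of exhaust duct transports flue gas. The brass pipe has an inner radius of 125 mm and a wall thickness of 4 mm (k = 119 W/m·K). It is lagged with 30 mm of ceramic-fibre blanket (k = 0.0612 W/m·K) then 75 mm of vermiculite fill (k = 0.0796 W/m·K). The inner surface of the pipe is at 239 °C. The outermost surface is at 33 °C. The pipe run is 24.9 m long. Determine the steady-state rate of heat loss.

Q ≈ 3900 W

Radial resistances (cylindrical: R_cond = ln(r_o/r_i)/(2πkL), R_conv = 1/(h·2πrL)):
R_brass pipe wall = ln(129/125)/(2π×119×24.9) = 1.692×10^-6 K/W
R_ceramic-fibre blanket = ln(159/129)/(2π×0.0612×24.9) = 0.02184 K/W
R_vermiculite fill = ln(234/159)/(2π×0.0796×24.9) = 0.03103 K/W
R_total = 0.05287 K/W
Q = ΔT/R_total = 206/0.05287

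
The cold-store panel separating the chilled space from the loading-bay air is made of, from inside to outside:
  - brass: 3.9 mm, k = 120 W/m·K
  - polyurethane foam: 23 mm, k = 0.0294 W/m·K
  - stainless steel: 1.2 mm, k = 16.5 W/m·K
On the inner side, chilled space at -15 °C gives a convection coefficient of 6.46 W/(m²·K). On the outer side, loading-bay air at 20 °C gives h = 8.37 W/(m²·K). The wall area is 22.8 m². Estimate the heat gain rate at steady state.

Q ≈ 755 W

Series thermal resistances:
R_inner film = 1/(h_i·A) = 1/(6.46×22.8) = 0.006789 K/W
R_brass = L/(kA) = 0.0039/(120×22.8) = 1.425×10^-6 K/W
R_polyurethane foam = L/(kA) = 0.023/(0.0294×22.8) = 0.03431 K/W
R_stainless steel = L/(kA) = 0.0012/(16.5×22.8) = 3.19×10^-6 K/W
R_outer film = 1/(h_o·A) = 1/(8.37×22.8) = 0.00524 K/W
R_total = 0.04635 K/W
Q = ΔT / R_total = 35 / 0.04635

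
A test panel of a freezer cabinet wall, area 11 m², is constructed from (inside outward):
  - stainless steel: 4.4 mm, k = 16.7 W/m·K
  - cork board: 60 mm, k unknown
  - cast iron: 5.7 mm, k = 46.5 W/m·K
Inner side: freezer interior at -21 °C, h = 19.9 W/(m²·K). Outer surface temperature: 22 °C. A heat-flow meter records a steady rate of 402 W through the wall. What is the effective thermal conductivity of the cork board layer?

k ≈ 0.0533 W/(m·K)

Model the wall as resistances in series:
R_inner film = 1/(h_i·A) = 1/(19.9×11) = 0.004568 K/W
R_stainless steel = L/(kA) = 0.0044/(16.7×11) = 2.395×10^-5 K/W
R_cast iron = L/(kA) = 0.0057/(46.5×11) = 1.114×10^-5 K/W
Sum of known resistances R_other = 0.004603 K/W
Total R = ΔT/Q = 43/402 = 0.107 K/W
R_cork board = R_total − R_other = 0.1024 K/W
k = L/(R·A) = 0.06/(0.1024×11)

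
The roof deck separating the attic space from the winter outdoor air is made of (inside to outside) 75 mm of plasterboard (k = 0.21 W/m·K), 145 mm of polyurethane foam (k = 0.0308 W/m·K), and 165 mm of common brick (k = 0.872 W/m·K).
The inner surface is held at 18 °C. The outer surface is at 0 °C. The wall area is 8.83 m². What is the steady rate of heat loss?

Using the resistance-network approach (series):
R_plasterboard = L/(kA) = 0.075/(0.21×8.83) = 0.04045 K/W
R_polyurethane foam = L/(kA) = 0.145/(0.0308×8.83) = 0.5332 K/W
R_common brick = L/(kA) = 0.165/(0.872×8.83) = 0.02143 K/W
R_total = 0.595 K/W
Q = ΔT / R_total = 18 / 0.595

Q ≈ 30.3 W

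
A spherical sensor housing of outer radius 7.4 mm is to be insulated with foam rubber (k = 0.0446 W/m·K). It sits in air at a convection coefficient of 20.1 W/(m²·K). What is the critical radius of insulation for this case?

r_cr ≈ 4.44 mm

For a sphere r_cr = 2k/h = 2×0.0446/20.1
r_cr = 4.44 mm; since the bare radius (7.4 mm) is above r_cr, any added insulation will reduce heat loss.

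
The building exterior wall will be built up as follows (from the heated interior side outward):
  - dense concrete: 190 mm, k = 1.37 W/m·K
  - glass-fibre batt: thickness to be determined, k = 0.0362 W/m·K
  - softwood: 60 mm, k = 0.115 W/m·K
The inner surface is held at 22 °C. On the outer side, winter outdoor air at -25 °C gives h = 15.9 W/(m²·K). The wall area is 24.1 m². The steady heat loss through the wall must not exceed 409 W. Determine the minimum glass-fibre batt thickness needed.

Thermal resistances in series:
R_dense concrete = L/(kA) = 0.19/(1.37×24.1) = 0.005755 K/W
R_softwood = L/(kA) = 0.06/(0.115×24.1) = 0.02165 K/W
R_outer film = 1/(h_o·A) = 1/(15.9×24.1) = 0.00261 K/W
Sum of the known resistances R_other = 0.03001 K/W
Required total resistance R_tot = ΔT/Q_allow = 47/409 = 0.1149 K/W
R_glass-fibre batt = R_tot − R_other = 0.0849 K/W
L = R·k·A = 0.0849×0.0362×24.1

L ≈ 74.1 mm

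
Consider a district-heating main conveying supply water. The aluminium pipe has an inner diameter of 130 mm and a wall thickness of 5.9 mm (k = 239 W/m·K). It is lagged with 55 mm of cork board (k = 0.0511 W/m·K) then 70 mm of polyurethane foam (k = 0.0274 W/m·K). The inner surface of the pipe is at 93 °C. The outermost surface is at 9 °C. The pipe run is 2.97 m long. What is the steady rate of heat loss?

Q ≈ 57.3 W

Radial resistances (cylindrical: R_cond = ln(r_o/r_i)/(2πkL), R_conv = 1/(h·2πrL)):
R_aluminium pipe wall = ln(70.9/65)/(2π×239×2.97) = 1.948×10^-5 K/W
R_cork board = ln(125.9/70.9)/(2π×0.0511×2.97) = 0.6022 K/W
R_polyurethane foam = ln(195.9/125.9)/(2π×0.0274×2.97) = 0.8647 K/W
R_total = 1.467 K/W
Q = ΔT/R_total = 84/1.467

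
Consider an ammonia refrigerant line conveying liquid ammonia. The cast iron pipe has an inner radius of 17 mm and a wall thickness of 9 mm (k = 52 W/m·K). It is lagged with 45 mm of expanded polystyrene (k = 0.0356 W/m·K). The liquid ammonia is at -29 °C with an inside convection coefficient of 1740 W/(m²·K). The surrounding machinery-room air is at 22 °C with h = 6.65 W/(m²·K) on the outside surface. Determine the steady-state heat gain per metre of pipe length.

For a radial system each layer contributes R = ln(r_out/r_in)/(2πkL); films add R = 1/(hA).
R_inner film = 1/(h_i·2πr₁L) = 1/(1740×2π×0.017×1) = 0.00538 K/W
R_cast iron pipe wall = ln(26/17)/(2π×52×1) = 0.0013 K/W
R_expanded polystyrene = ln(71/26)/(2π×0.0356×1) = 4.491 K/W
R_outer film = 1/(h_o·2πr_oL) = 1/(6.65×2π×0.071×1) = 0.3371 K/W
R_total = 4.835 K/W
Q = ΔT/R_total = 51/4.835

q′ ≈ 10.5 W/m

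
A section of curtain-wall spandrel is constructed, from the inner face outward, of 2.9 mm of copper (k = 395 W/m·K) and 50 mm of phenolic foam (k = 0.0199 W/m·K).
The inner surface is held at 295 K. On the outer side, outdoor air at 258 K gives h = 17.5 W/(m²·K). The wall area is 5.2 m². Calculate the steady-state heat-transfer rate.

Thermal resistances in series:
R_copper = L/(kA) = 0.0029/(395×5.2) = 1.412×10^-6 K/W
R_phenolic foam = L/(kA) = 0.05/(0.0199×5.2) = 0.4832 K/W
R_outer film = 1/(h_o·A) = 1/(17.5×5.2) = 0.01099 K/W
R_total = 0.4942 K/W
Q = ΔT / R_total = 37 / 0.4942

Q ≈ 74.9 W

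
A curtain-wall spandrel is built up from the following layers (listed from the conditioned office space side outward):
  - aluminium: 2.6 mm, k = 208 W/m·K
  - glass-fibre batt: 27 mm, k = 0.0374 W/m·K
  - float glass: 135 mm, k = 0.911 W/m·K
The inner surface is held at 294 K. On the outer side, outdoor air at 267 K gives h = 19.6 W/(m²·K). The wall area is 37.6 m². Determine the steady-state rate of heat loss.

Treating each layer as a thermal resistance in series:
R_aluminium = L/(kA) = 0.0026/(208×37.6) = 3.324×10^-7 K/W
R_glass-fibre batt = L/(kA) = 0.027/(0.0374×37.6) = 0.0192 K/W
R_float glass = L/(kA) = 0.135/(0.911×37.6) = 0.003941 K/W
R_outer film = 1/(h_o·A) = 1/(19.6×37.6) = 0.001357 K/W
R_total = 0.0245 K/W
Q = ΔT / R_total = 27 / 0.0245

Q ≈ 1100 W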